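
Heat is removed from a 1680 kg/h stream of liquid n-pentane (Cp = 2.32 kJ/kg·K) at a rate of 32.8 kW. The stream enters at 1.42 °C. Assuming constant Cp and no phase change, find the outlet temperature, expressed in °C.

Q = 32.8 kW = 118080 kJ/h
ΔT = Q/(ṁ·Cp) = 118080/(1680×2.32) = 30.296 K
T_out = 1.42 − 30.296 = -28.876 °C

T_out = -28.9 °C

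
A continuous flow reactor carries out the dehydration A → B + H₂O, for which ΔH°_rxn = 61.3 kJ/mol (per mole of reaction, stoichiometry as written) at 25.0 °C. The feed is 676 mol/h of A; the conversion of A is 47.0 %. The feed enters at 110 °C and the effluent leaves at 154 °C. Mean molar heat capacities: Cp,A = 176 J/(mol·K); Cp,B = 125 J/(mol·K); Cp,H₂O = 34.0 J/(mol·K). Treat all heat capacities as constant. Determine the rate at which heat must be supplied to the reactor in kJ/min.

Extent of reaction ξ = 0.470 × 676 = 317.72 mol/h
Reaction term: ξ·ΔH°_rxn = 317.72 × 61.3 = 19476 kJ/h
Sensible, feed 110→25 °C: -10113 kJ/h
Outlet flows (mol/h): A 358.28, B 317.72, H₂O 317.72
Sensible, products 25→154 °C: 14651 kJ/h
Q = ΔH = 24014 kJ/h = 6.6707 kW
Heat supplied = 400.24 kJ/min

Q_in = 400 kJ/min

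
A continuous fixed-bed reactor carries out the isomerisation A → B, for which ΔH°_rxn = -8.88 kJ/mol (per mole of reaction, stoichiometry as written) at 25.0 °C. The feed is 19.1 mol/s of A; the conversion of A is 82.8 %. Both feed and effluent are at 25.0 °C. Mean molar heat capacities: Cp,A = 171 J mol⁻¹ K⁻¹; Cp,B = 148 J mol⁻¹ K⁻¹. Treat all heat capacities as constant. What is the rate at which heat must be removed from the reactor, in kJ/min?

Q_out = 8430 kJ/min

Extent of reaction ξ = 0.828 × 19.1 = 15.815 mol/s
Reaction term: ξ·ΔH°_rxn = 15.815 × -8.88 = -140.44 kJ/s
Q = ΔH = -140.44 kJ/s = -140.44 kW
Heat removed = 8426.1 kJ/min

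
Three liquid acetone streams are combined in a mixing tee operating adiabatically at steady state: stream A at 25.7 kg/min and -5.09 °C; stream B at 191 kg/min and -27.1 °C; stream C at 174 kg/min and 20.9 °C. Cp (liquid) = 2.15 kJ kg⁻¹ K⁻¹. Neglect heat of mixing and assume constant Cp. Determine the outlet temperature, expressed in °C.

T_out = -4.28 °C

Energy balance with Q = 0: Σ ṁᵢCp,ᵢ(T_out − Tᵢ) = 0
Σ ṁᵢCp,ᵢTᵢ = 25.7×2.15×-5.09 + 191×2.15×-27.1 + 174×2.15×20.9 = -3591.2
Σ ṁᵢCp,ᵢ = 25.7×2.15 + 191×2.15 + 174×2.15 = 840
T_out = -3591.2 / 840 = -4.2752 °C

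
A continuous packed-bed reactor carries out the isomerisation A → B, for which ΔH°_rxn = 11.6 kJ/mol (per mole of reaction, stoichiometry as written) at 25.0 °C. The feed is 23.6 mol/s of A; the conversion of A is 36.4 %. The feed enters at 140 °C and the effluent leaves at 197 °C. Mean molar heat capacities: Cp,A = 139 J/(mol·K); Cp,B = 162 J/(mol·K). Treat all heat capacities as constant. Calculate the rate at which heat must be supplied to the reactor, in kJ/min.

Extent of reaction ξ = 0.364 × 23.6 = 8.5904 mol/s
Reaction term: ξ·ΔH°_rxn = 8.5904 × 11.6 = 99.649 kJ/s
Sensible, feed 140→25 °C: -377.25 kJ/s
Outlet flows (mol/s): A 15.01, B 8.5904
Sensible, products 25→197 °C: 598.21 kJ/s
Q = ΔH = 320.62 kJ/s = 320.62 kW
Heat supplied = 19237 kJ/min

Q_in = 19200 kJ/min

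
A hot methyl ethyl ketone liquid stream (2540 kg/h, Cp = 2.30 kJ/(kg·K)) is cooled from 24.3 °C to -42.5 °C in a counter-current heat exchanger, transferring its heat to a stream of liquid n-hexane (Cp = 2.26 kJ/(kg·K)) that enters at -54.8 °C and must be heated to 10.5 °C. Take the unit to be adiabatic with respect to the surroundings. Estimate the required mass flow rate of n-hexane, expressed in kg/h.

ṁ_c = 2640 kg/h

Heat released by hot stream: Q = 2540 × 2.30 × (24.3 − -42.5) = 390250 kJ/h
Energy balance on cold side (adiabatic exchanger): Q = ṁ_c·Cp_c·(T_c,out − T_c,in)
ṁ_c = 390250 / [2.26 × (10.5 − -54.8)] = 2644.3 kg/h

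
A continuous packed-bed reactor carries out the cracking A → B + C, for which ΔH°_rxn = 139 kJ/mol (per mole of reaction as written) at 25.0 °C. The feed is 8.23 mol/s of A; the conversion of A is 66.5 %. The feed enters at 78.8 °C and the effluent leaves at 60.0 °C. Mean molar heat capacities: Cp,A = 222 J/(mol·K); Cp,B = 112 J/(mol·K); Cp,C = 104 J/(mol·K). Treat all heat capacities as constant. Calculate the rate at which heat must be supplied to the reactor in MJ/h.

Extent of reaction ξ = 0.665 × 8.23 = 5.473 mol/s
Reaction term: ξ·ΔH°_rxn = 5.473 × 139 = 760.74 kJ/s
Sensible, feed 78.8→25 °C: -98.296 kJ/s
Outlet flows (mol/s): A 2.757, B 5.473, C 5.473
Sensible, products 25→60.0 °C: 62.798 kJ/s
Q = ΔH = 725.24 kJ/s = 725.24 kW
Heat supplied = 2610.9 MJ/h

Q_in = 2610 MJ/h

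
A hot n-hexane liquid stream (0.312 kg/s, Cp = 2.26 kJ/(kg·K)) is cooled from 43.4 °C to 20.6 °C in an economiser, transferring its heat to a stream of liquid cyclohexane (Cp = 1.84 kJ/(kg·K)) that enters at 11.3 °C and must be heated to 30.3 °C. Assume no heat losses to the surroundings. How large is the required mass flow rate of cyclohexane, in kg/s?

Heat released by hot stream: Q = 0.312 × 2.26 × (43.4 − 20.6) = 16.077 kJ/s
Energy balance on cold side (adiabatic exchanger): Q = ṁ_c·Cp_c·(T_c,out − T_c,in)
ṁ_c = 16.077 / [1.84 × (30.3 − 11.3)] = 0.45986 kg/s

ṁ_c = 0.460 kg/s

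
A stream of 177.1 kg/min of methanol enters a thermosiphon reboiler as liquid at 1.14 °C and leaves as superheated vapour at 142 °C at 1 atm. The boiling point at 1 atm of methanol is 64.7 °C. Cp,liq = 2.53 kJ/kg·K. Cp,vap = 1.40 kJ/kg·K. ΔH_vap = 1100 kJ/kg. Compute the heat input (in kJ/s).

Q = 4040 kJ/s

liquid 1.14→64.7 °C: 160.81 kJ/kg
vaporisation at 64.7 °C: 1100 kJ/kg
vapour 64.7→142 °C: 108.22 kJ/kg
Δh = 160.81 + 1100 + 108.22 = 1369 kJ/kg
Q = ṁ·Δh = 177.1 kg/min × 1369 kJ/kg = 242450 kJ/min
|Q| = 4040.9 kW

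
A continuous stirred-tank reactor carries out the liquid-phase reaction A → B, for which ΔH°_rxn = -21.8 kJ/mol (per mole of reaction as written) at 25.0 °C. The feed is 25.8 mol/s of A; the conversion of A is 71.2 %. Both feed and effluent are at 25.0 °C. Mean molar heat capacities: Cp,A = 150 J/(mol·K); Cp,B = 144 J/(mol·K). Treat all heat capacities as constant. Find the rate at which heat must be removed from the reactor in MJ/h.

Extent of reaction ξ = 0.712 × 25.8 = 18.37 mol/s
Reaction term: ξ·ΔH°_rxn = 18.37 × -21.8 = -400.46 kJ/s
Q = ΔH = -400.46 kJ/s = -400.46 kW
Heat removed = 1441.6 MJ/h

Q_out = 1440 MJ/h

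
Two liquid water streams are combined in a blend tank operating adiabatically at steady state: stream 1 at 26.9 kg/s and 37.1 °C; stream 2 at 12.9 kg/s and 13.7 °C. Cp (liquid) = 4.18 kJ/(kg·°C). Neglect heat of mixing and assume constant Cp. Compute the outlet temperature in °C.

Energy balance with Q = 0: Σ ṁᵢCp,ᵢ(T_out − Tᵢ) = 0
T_out = Σ ṁᵢCp,ᵢTᵢ / Σ ṁᵢCp,ᵢ
      = 4910.3 / 166.36 = 29.516 °C

T_out = 29.5 °C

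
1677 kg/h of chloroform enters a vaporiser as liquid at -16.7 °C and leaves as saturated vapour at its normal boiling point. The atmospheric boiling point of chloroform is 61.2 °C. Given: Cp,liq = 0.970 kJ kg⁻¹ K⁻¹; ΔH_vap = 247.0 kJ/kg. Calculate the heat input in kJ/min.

liquid -16.7→61.2 °C: 75.563 kJ/kg
vaporisation at 61.2 °C: 247 kJ/kg
Δh = 75.563 + 247 = 322.56 kJ/kg
Q = ṁ·Δh = 1677 kg/h × 322.56 kJ/kg = 540940 kJ/h
|Q| = 150.26 kW = 9015.6 kJ/min

Q = 9020 kJ/min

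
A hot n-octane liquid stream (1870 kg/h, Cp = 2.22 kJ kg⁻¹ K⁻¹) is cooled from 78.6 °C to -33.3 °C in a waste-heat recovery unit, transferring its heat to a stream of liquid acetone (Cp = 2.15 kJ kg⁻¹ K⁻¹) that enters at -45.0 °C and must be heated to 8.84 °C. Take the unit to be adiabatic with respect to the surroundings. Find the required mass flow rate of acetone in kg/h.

ṁ_c = 4010 kg/h

Heat released by hot stream: Q = 1870 × 2.22 × (78.6 − -33.3) = 464540 kJ/h
Energy balance on cold side (adiabatic exchanger): Q = ṁ_c·Cp_c·(T_c,out − T_c,in)
ṁ_c = 464540 / [2.15 × (8.84 − -45.0)] = 4013.1 kg/h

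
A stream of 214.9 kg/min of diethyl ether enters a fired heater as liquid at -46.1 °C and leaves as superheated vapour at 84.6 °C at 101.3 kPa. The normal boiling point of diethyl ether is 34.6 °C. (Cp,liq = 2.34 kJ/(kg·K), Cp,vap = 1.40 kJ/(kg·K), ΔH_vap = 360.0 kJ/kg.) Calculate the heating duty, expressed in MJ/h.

liquid -46.1→34.6 °C: 188.84 kJ/kg
vaporisation at 34.6 °C: 360 kJ/kg
vapour 34.6→84.6 °C: 70 kJ/kg
Δh = 188.84 + 360 + 70 = 618.84 kJ/kg
Q = ṁ·Δh = 214.9 kg/min × 618.84 kJ/kg = 132990 kJ/min
|Q| = 2216.5 kW = 7979.3 MJ/h

Q = 7980 MJ/h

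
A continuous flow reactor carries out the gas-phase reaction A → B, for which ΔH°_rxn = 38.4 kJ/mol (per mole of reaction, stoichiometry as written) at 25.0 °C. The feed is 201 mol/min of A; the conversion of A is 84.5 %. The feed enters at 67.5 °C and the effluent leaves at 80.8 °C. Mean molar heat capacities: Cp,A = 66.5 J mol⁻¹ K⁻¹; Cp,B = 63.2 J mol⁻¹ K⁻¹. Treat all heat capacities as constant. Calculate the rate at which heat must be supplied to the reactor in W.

Q_in = 111000 W

Extent of reaction ξ = 0.845 × 201 = 169.84 mol/min
Reaction term: ξ·ΔH°_rxn = 169.84 × 38.4 = 6522 kJ/min
Sensible, feed 67.5→25 °C: -568.08 kJ/min
Outlet flows (mol/min): A 31.155, B 169.84
Sensible, products 25→80.8 °C: 714.58 kJ/min
Q = ΔH = 6668.5 kJ/min = 111.14 kW
Heat supplied = 111140 W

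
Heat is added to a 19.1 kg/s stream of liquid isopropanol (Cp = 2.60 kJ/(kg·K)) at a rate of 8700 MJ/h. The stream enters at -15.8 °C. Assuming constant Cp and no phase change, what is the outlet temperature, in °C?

Q = 8700 MJ/h = 2416.7 kJ/s
ΔT = Q/(ṁ·Cp) = 2416.7/(19.1×2.60) = 48.664 K
T_out = -15.8 + 48.664 = 32.864 °C

T_out = 32.9 °C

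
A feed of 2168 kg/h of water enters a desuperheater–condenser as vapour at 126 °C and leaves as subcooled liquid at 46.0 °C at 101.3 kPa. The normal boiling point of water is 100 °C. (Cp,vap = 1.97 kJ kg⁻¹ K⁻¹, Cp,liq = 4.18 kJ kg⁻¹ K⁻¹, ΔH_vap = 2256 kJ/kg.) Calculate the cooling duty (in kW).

Q_c = 1530 kW

vapour 126→100 °C: -51.22 kJ/kg
condensation at 100 °C: -2256 kJ/kg
liquid 100→46.0 °C: -225.72 kJ/kg
Δh = -51.22 + -2256 + -225.72 = -2532.9 kJ/kg
Q = ṁ·Δh = 2168 kg/h × -2532.9 kJ/kg = -5.4914e+06 kJ/h
|Q| = 1525.4 kW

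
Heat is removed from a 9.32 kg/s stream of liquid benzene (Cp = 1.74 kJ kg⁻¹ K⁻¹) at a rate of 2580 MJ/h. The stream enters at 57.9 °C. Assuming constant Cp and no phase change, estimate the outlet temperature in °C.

T_out = 13.7 °C

Q = 2580 MJ/h = 716.67 kJ/s
ΔT = Q/(ṁ·Cp) = 716.67/(9.32×1.74) = 44.193 K
T_out = 57.9 − 44.193 = 13.707 °C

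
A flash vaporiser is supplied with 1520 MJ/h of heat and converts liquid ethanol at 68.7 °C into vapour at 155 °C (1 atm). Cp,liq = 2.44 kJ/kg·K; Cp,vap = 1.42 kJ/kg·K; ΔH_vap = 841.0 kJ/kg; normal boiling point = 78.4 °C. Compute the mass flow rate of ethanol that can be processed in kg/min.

Δh = 2.44×(78.4−68.7) + 841.0 + 1.42×(155−78.4) = 973.44 kJ/kg
Q = 1520 MJ/h = 422.22 kJ/s = 25333 kJ/min
ṁ = Q/Δh = 25333 / 973.44 = 26.025 kg/min

ṁ = 26.0 kg/min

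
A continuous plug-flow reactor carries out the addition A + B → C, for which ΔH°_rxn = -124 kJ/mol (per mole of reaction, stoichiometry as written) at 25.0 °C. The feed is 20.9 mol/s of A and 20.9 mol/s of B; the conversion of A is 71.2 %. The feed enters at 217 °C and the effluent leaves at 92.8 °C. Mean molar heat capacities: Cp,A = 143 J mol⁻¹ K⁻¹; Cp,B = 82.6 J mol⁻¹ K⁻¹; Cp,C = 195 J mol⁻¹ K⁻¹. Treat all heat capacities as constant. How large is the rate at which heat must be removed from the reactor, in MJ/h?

Q_out = 8860 MJ/h

Extent of reaction ξ = 0.712 × 20.9 = 14.881 mol/s
Reaction term: ξ·ΔH°_rxn = 14.881 × -124 = -1845.2 kJ/s
Sensible, feed 217→25 °C: -905.29 kJ/s
Outlet flows (mol/s): A 6.0192, B 6.0192, C 14.881
Sensible, products 25→92.8 °C: 288.81 kJ/s
Q = ΔH = -2461.7 kJ/s = -2461.7 kW
Heat removed = 8862.1 MJ/h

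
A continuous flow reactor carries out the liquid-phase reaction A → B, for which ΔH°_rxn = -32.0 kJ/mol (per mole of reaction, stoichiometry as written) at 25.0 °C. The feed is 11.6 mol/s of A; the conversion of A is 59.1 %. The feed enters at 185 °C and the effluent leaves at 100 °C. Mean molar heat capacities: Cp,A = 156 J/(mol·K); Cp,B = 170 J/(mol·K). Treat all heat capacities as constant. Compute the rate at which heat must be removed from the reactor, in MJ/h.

Extent of reaction ξ = 0.591 × 11.6 = 6.8556 mol/s
Reaction term: ξ·ΔH°_rxn = 6.8556 × -32.0 = -219.38 kJ/s
Sensible, feed 185→25 °C: -289.54 kJ/s
Outlet flows (mol/s): A 4.7444, B 6.8556
Sensible, products 25→100 °C: 142.92 kJ/s
Q = ΔH = -366 kJ/s = -366 kW
Heat removed = 1317.6 MJ/h

Q_out = 1320 MJ/h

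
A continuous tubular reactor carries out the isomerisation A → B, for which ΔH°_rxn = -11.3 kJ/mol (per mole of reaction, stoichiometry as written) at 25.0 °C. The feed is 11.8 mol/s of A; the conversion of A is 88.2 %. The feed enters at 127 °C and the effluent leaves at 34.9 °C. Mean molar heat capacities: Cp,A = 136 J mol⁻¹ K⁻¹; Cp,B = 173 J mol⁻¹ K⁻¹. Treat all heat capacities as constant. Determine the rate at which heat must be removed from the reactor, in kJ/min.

Extent of reaction ξ = 0.882 × 11.8 = 10.408 mol/s
Reaction term: ξ·ΔH°_rxn = 10.408 × -11.3 = -117.61 kJ/s
Sensible, feed 127→25 °C: -163.69 kJ/s
Outlet flows (mol/s): A 1.3924, B 10.408
Sensible, products 25→34.9 °C: 19.7 kJ/s
Q = ΔH = -261.6 kJ/s = -261.6 kW
Heat removed = 15696 kJ/min

Q_out = 15700 kJ/min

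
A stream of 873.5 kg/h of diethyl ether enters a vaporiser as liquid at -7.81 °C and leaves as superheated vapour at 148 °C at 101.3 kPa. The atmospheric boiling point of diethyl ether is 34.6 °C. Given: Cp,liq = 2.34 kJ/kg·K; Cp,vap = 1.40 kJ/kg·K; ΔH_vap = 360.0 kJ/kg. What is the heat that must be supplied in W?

Q = 150000 W

liquid -7.81→34.6 °C: 99.239 kJ/kg
vaporisation at 34.6 °C: 360 kJ/kg
vapour 34.6→148 °C: 158.76 kJ/kg
Δh = 99.239 + 360 + 158.76 = 618 kJ/kg
Q = ṁ·Δh = 873.5 kg/h × 618 kJ/kg = 539820 kJ/h
|Q| = 149.95 kW = 149950 W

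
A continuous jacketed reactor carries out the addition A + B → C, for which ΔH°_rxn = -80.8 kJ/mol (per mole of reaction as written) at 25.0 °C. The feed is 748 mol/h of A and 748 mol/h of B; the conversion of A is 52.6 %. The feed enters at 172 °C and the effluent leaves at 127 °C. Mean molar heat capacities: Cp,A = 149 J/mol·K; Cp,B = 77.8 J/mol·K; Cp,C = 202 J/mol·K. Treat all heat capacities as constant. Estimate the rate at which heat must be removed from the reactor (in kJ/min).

Extent of reaction ξ = 0.526 × 748 = 393.45 mol/h
Reaction term: ξ·ΔH°_rxn = 393.45 × -80.8 = -31791 kJ/h
Sensible, feed 172→25 °C: -24938 kJ/h
Outlet flows (mol/h): A 354.55, B 354.55, C 393.45
Sensible, products 25→127 °C: 16309 kJ/h
Q = ΔH = -40420 kJ/h = -11.228 kW
Heat removed = 673.67 kJ/min

Q_out = 674 kJ/min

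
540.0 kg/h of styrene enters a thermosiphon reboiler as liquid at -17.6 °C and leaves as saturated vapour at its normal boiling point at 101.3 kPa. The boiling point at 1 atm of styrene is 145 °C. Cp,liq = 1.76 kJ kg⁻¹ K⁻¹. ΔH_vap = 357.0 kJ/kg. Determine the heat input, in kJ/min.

liquid -17.6→145 °C: 286.18 kJ/kg
vaporisation at 145 °C: 357 kJ/kg
Δh = 286.18 + 357 = 643.18 kJ/kg
Q = ṁ·Δh = 540.0 kg/h × 643.18 kJ/kg = 347320 kJ/h
|Q| = 96.476 kW = 5788.6 kJ/min

Q = 5790 kJ/min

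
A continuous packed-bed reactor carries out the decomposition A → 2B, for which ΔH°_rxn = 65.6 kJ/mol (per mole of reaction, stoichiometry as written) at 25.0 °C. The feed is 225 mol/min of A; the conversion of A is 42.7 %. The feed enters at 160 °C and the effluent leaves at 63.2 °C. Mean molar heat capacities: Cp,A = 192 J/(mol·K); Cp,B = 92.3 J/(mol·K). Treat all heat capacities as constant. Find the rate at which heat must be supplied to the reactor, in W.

Extent of reaction ξ = 0.427 × 225 = 96.075 mol/min
Reaction term: ξ·ΔH°_rxn = 96.075 × 65.6 = 6302.5 kJ/min
Sensible, feed 160→25 °C: -5832 kJ/min
Outlet flows (mol/min): A 128.93, B 192.15
Sensible, products 25→63.2 °C: 1623.1 kJ/min
Q = ΔH = 2093.6 kJ/min = 34.893 kW
Heat supplied = 34893 W

Q_in = 34900 W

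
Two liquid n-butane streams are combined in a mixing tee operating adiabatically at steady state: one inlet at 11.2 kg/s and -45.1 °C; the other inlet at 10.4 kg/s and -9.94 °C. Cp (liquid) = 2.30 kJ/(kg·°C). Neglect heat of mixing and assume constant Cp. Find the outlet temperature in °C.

No heat crosses the boundary, so H_out = H_in.
Σ ṁᵢCp,ᵢTᵢ = 11.2×2.30×-45.1 + 10.4×2.30×-9.94 = -1399.5
Σ ṁᵢCp,ᵢ = 11.2×2.30 + 10.4×2.30 = 49.68
T_out = -1399.5 / 49.68 = -28.171 °C

T_out = -28.2 °C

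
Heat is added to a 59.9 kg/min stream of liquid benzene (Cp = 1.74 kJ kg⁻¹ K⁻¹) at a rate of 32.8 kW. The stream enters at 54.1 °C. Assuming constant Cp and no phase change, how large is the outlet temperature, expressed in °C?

T_out = 73.0 °C

Q = 32.8 kW = 1968 kJ/min
ΔT = Q/(ṁ·Cp) = 1968/(59.9×1.74) = 18.882 K
T_out = 54.1 + 18.882 = 72.982 °C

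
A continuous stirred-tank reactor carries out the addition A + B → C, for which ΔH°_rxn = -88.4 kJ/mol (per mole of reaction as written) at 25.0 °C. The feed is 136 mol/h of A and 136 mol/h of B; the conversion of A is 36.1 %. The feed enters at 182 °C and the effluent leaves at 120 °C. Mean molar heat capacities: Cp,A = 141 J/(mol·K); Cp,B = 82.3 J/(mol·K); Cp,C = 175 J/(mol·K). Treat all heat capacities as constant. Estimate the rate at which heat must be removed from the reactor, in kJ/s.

Extent of reaction ξ = 0.361 × 136 = 49.096 mol/h
Reaction term: ξ·ΔH°_rxn = 49.096 × -88.4 = -4340.1 kJ/h
Sensible, feed 182→25 °C: -4767.9 kJ/h
Outlet flows (mol/h): A 86.904, B 86.904, C 49.096
Sensible, products 25→120 °C: 2659.8 kJ/h
Q = ΔH = -6448.2 kJ/h = -1.7912 kW
Heat removed = 1.7912 kJ/s

Q_out = 1.79 kJ/s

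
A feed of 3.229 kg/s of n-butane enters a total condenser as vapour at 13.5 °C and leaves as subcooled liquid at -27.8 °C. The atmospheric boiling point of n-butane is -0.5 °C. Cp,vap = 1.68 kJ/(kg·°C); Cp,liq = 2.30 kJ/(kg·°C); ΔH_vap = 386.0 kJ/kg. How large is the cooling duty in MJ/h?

vapour 13.5→-0.5 °C: -23.52 kJ/kg
condensation at -0.5 °C: -386 kJ/kg
liquid -0.5→-27.8 °C: -62.79 kJ/kg
Δh = -23.52 + -386 + -62.79 = -472.31 kJ/kg
Q = ṁ·Δh = 3.229 kg/s × -472.31 kJ/kg = -1525.1 kJ/s
|Q| = 1525.1 kW = 5490.3 MJ/h

Q_c = 5490 MJ/h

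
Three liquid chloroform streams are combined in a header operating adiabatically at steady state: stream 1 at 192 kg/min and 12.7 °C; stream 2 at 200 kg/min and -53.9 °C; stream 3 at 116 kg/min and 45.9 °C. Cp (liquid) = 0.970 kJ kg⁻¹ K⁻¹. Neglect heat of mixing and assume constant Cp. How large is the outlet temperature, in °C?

T_out = -5.94 °C

Adiabatic, steady state ⇒ Σ ṁᵢCp,ᵢ(T_out − Tᵢ) = 0
T_out = Σ ṁᵢCp,ᵢTᵢ / Σ ṁᵢCp,ᵢ
      = -2926.7 / 492.76 = -5.9394 °C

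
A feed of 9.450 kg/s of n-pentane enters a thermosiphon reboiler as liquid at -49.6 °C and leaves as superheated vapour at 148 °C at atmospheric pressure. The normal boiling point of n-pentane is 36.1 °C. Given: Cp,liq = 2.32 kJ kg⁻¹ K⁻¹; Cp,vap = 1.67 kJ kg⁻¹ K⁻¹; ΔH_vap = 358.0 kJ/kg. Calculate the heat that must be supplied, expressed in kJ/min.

liquid -49.6→36.1 °C: 198.82 kJ/kg
vaporisation at 36.1 °C: 358 kJ/kg
vapour 36.1→148 °C: 186.87 kJ/kg
Δh = 198.82 + 358 + 186.87 = 743.7 kJ/kg
Q = ṁ·Δh = 9.450 kg/s × 743.7 kJ/kg = 7027.9 kJ/s
|Q| = 7027.9 kW = 421680 kJ/min

Q = 422000 kJ/min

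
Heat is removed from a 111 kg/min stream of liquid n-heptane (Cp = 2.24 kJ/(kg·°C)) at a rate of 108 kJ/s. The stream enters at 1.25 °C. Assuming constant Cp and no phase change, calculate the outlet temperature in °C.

Q = 108 kJ/s = 6480 kJ/min
ΔT = Q/(ṁ·Cp) = 6480/(111×2.24) = 26.062 K
T_out = 1.25 − 26.062 = -24.812 °C

T_out = -24.8 °C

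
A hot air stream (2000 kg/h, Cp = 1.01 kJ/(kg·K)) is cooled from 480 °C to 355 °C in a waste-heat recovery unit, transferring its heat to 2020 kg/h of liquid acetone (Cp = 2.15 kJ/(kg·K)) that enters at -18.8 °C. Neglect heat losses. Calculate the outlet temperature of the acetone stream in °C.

T_c,out = 39.3 °C

Heat released by hot stream: Q = 2000 × 1.01 × (480 − 355) = 252500 kJ/h
Energy balance on cold side (adiabatic exchanger): Q = ṁ_c·Cp_c·(T_c,out − T_c,in)
T_c,out = -18.8 + 252500/(2020 × 2.15) = 39.34 °C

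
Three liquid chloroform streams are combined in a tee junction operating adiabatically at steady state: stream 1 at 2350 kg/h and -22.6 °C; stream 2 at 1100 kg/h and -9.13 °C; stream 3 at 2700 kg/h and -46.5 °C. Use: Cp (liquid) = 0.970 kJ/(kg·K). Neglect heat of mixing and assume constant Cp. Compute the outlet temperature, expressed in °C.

T_out = -30.7 °C

Adiabatic, steady state ⇒ Σ ṁᵢCp,ᵢ(T_out − Tᵢ) = 0
T_out = Σ ṁᵢCp,ᵢTᵢ / Σ ṁᵢCp,ᵢ
      = -183040 / 5965.5 = -30.683 °C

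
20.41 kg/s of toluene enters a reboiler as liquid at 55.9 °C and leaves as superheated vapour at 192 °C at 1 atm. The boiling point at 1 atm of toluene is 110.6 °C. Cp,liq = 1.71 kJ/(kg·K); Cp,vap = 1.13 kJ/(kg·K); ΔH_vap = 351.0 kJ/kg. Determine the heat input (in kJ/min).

Q = 657000 kJ/min

liquid 55.9→110.6 °C: 93.537 kJ/kg
vaporisation at 110.6 °C: 351 kJ/kg
vapour 110.6→192 °C: 91.982 kJ/kg
Δh = 93.537 + 351 + 91.982 = 536.52 kJ/kg
Q = ṁ·Δh = 20.41 kg/s × 536.52 kJ/kg = 10950 kJ/s
|Q| = 10950 kW = 657020 kJ/min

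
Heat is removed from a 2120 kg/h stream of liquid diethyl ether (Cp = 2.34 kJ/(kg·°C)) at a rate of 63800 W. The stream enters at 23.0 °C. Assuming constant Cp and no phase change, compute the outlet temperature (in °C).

T_out = -23.3 °C

Q = 63800 W = 229680 kJ/h
ΔT = Q/(ṁ·Cp) = 229680/(2120×2.34) = 46.299 K
T_out = 23.0 − 46.299 = -23.299 °C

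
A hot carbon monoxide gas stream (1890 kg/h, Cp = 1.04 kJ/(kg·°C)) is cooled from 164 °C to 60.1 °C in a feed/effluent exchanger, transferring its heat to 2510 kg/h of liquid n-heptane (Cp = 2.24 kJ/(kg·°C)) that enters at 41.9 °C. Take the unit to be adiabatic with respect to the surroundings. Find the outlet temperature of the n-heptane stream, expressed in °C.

T_c,out = 78.2 °C

Heat released by hot stream: Q = 1890 × 1.04 × (164 − 60.1) = 204230 kJ/h
Energy balance on cold side (adiabatic exchanger): Q = ṁ_c·Cp_c·(T_c,out − T_c,in)
T_c,out = 41.9 + 204230/(2510 × 2.24) = 78.224 °C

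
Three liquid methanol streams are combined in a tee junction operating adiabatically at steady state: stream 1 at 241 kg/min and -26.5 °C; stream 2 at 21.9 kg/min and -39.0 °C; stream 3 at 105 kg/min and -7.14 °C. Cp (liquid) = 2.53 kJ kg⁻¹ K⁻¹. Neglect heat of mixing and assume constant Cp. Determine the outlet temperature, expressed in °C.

Adiabatic, steady state ⇒ Σ ṁᵢCp,ᵢ(T_out − Tᵢ) = 0
T_out = Σ ṁᵢCp,ᵢTᵢ / Σ ṁᵢCp,ᵢ
      = -20215 / 930.79 = -21.719 °C

T_out = -21.7 °C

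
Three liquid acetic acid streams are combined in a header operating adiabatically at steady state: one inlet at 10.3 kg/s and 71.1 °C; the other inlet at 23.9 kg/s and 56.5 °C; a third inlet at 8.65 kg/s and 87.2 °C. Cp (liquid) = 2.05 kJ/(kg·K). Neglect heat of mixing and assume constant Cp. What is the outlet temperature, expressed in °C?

T_out = 66.2 °C

No heat crosses the boundary, so H_out = H_in.
T_out = Σ ṁᵢCp,ᵢTᵢ / Σ ṁᵢCp,ᵢ
      = 5815.8 / 87.842 = 66.207 °C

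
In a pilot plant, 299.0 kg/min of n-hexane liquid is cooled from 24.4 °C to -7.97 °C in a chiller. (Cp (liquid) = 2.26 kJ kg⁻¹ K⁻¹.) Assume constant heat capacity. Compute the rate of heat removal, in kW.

Q = ṁ·Cp·ΔT = 299.0 × 2.26 × (-7.97 − 24.4) = -21874 kJ/min
Converting: 21874 / 60 s = 364.56 kW

Q_c = 365 kW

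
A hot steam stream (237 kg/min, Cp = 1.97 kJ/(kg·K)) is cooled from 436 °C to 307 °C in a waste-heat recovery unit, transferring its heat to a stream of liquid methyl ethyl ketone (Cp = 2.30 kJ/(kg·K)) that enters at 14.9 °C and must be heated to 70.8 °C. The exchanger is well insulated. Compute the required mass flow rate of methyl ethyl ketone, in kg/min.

Heat released by hot stream: Q = 237 × 1.97 × (436 − 307) = 60229 kJ/min
Energy balance on cold side (adiabatic exchanger): Q = ṁ_c·Cp_c·(T_c,out − T_c,in)
ṁ_c = 60229 / [2.30 × (70.8 − 14.9)] = 468.45 kg/min

ṁ_c = 468 kg/min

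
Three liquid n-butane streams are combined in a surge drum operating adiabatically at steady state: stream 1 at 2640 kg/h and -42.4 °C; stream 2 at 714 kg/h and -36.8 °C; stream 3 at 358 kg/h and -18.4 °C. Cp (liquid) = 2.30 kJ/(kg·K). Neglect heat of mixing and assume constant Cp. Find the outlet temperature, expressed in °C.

No heat crosses the boundary, so H_out = H_in.
T_out = Σ ṁᵢCp,ᵢTᵢ / Σ ṁᵢCp,ᵢ
      = -333040 / 8537.6 = -39.008 °C

T_out = -39.0 °C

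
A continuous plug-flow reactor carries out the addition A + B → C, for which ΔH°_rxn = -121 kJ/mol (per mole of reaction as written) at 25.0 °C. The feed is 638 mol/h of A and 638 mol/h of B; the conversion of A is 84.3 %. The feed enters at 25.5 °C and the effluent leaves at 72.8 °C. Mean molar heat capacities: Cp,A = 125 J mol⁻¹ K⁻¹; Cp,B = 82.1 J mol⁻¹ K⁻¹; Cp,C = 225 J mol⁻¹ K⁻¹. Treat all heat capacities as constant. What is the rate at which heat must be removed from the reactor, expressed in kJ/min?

Extent of reaction ξ = 0.843 × 638 = 537.83 mol/h
Reaction term: ξ·ΔH°_rxn = 537.83 × -121 = -65078 kJ/h
Sensible, feed 25.5→25 °C: -66.065 kJ/h
Outlet flows (mol/h): A 100.17, B 100.17, C 537.83
Sensible, products 25→72.8 °C: 6776 kJ/h
Q = ΔH = -58368 kJ/h = -16.213 kW
Heat removed = 972.8 kJ/min

Q_out = 973 kJ/min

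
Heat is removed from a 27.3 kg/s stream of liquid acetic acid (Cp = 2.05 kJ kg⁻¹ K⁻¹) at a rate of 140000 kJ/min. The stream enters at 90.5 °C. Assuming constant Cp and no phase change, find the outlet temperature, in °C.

Q = 140000 kJ/min = 2333.3 kJ/s
ΔT = Q/(ṁ·Cp) = 2333.3/(27.3×2.05) = 41.693 K
T_out = 90.5 − 41.693 = 48.807 °C

T_out = 48.8 °C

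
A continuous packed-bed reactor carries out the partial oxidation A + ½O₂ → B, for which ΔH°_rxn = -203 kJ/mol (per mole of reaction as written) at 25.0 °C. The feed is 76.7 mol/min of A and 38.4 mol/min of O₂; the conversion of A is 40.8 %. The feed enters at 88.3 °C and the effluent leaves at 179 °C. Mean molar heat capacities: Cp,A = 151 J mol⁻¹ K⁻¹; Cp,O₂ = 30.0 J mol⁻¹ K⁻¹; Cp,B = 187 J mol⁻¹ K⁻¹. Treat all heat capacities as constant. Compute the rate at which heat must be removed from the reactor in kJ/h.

Extent of reaction ξ = 0.408 × 76.7 = 31.294 mol/min
Reaction term: ξ·ΔH°_rxn = 31.294 × -203 = -6352.6 kJ/min
Sensible, feed 88.3→25 °C: -806.04 kJ/min
Outlet flows (mol/min): A 45.406, O₂ 22.753, B 31.294
Sensible, products 25→179 °C: 2062.2 kJ/min
Q = ΔH = -5096.5 kJ/min = -84.941 kW
Heat removed = 305790 kJ/h

Q_out = 306000 kJ/h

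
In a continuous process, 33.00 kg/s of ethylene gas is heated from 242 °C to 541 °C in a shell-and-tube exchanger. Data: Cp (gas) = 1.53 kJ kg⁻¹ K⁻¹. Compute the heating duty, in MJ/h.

Q = ṁ·Cp·ΔT = 33.00 × 1.53 × (541 − 242) = 15097 kJ/s
Heating duty = 54347 MJ/h

Q = 54300 MJ/h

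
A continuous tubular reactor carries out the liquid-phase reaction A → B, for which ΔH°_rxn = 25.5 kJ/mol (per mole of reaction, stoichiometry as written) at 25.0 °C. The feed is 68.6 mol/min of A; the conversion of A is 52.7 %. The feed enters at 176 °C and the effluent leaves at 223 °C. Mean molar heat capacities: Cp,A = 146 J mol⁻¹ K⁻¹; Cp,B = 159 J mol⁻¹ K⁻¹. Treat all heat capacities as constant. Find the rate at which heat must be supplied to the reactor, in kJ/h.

Q_in = 89100 kJ/h

Extent of reaction ξ = 0.527 × 68.6 = 36.152 mol/min
Reaction term: ξ·ΔH°_rxn = 36.152 × 25.5 = 921.88 kJ/min
Sensible, feed 176→25 °C: -1512.4 kJ/min
Outlet flows (mol/min): A 32.448, B 36.152
Sensible, products 25→223 °C: 2076.1 kJ/min
Q = ΔH = 1485.7 kJ/min = 24.761 kW
Heat supplied = 89140 kJ/h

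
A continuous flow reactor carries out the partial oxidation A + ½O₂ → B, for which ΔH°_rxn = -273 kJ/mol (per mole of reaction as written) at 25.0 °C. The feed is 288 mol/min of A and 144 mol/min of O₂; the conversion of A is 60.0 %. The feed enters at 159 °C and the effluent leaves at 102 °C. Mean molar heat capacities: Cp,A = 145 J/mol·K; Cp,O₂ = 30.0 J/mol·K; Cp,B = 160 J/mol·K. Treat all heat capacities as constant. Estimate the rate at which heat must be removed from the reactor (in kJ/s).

Q_out = 830 kJ/s

Extent of reaction ξ = 0.600 × 288 = 172.8 mol/min
Reaction term: ξ·ΔH°_rxn = 172.8 × -273 = -47174 kJ/min
Sensible, feed 159→25 °C: -6174.7 kJ/min
Outlet flows (mol/min): A 115.2, O₂ 57.6, B 172.8
Sensible, products 25→102 °C: 3548.2 kJ/min
Q = ΔH = -49801 kJ/min = -830.02 kW
Heat removed = 830.02 kJ/s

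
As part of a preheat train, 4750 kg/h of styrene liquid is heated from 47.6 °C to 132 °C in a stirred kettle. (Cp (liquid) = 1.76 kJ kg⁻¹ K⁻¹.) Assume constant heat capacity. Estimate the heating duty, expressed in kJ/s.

Q = ṁ·Cp·ΔT = 4750 × 1.76 × (132 − 47.6) = 705580 kJ/h
Converting: 705580 / 3600 s = 196 kW

Q = 196 kJ/s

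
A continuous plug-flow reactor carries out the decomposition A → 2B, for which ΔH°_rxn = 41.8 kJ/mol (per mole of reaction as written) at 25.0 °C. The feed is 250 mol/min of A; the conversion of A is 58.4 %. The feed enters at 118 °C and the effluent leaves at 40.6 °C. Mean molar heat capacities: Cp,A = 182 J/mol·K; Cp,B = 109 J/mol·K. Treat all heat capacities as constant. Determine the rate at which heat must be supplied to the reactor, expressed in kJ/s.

Q_in = 44.4 kJ/s

Extent of reaction ξ = 0.584 × 250 = 146 mol/min
Reaction term: ξ·ΔH°_rxn = 146 × 41.8 = 6102.8 kJ/min
Sensible, feed 118→25 °C: -4231.5 kJ/min
Outlet flows (mol/min): A 104, B 292
Sensible, products 25→40.6 °C: 791.79 kJ/min
Q = ΔH = 2663.1 kJ/min = 44.385 kW
Heat supplied = 44.385 kJ/s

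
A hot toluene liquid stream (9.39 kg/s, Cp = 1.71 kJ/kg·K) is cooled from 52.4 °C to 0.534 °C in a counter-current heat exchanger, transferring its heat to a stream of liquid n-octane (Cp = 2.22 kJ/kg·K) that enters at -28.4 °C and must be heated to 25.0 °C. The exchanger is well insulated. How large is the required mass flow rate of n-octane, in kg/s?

Heat released by hot stream: Q = 9.39 × 1.71 × (52.4 − 0.534) = 832.81 kJ/s
Energy balance on cold side (adiabatic exchanger): Q = ṁ_c·Cp_c·(T_c,out − T_c,in)
ṁ_c = 832.81 / [2.22 × (25.0 − -28.4)] = 7.0251 kg/s

ṁ_c = 7.03 kg/s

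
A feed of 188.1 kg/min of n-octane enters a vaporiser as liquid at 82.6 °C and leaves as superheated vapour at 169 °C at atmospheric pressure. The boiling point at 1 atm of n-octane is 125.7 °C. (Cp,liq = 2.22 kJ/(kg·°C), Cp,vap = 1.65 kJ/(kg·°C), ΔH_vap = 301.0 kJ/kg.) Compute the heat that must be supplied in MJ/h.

Q = 5280 MJ/h

liquid 82.6→125.7 °C: 95.682 kJ/kg
vaporisation at 125.7 °C: 301 kJ/kg
vapour 125.7→169 °C: 71.445 kJ/kg
Δh = 95.682 + 301 + 71.445 = 468.13 kJ/kg
Q = ṁ·Δh = 188.1 kg/min × 468.13 kJ/kg = 88055 kJ/min
|Q| = 1467.6 kW = 5283.3 MJ/h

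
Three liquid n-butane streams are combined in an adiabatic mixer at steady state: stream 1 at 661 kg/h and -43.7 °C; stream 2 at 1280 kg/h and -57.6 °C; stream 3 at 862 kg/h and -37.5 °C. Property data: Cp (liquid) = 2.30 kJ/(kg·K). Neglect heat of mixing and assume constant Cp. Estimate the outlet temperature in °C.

No heat crosses the boundary, so H_out = H_in.
Σ ṁᵢCp,ᵢTᵢ = 661×2.30×-43.7 + 1280×2.30×-57.6 + 862×2.30×-37.5 = -310360
Σ ṁᵢCp,ᵢ = 661×2.30 + 1280×2.30 + 862×2.30 = 6446.9
T_out = -310360 / 6446.9 = -48.141 °C

T_out = -48.1 °C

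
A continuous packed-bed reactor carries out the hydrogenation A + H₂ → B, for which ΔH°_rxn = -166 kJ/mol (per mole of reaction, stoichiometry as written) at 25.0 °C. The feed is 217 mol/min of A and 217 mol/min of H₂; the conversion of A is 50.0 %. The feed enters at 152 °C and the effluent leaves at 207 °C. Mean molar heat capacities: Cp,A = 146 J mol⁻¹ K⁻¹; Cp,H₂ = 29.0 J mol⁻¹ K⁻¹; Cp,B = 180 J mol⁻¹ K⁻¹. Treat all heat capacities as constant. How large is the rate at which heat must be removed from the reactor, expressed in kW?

Q_out = 264 kW

Extent of reaction ξ = 0.500 × 217 = 108.5 mol/min
Reaction term: ξ·ΔH°_rxn = 108.5 × -166 = -18011 kJ/min
Sensible, feed 152→25 °C: -4822.8 kJ/min
Outlet flows (mol/min): A 108.5, H₂ 108.5, B 108.5
Sensible, products 25→207 °C: 7010.2 kJ/min
Q = ΔH = -15824 kJ/min = -263.73 kW
Heat removed = 263.73 kW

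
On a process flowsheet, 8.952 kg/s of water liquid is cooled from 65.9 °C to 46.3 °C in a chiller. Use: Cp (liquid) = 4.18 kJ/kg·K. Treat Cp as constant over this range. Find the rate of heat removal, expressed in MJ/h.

Q_c = 2640 MJ/h

Q = ṁ·Cp·ΔT = 8.952 × 4.18 × (46.3 − 65.9) = -733.42 kJ/s
Cooling duty = 2640.3 MJ/h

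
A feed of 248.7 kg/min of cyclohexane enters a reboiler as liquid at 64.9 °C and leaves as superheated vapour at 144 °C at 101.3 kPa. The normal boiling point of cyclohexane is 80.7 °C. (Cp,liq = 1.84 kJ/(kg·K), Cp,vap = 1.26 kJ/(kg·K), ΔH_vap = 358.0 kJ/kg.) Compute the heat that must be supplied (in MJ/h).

Q = 6970 MJ/h

liquid 64.9→80.7 °C: 29.072 kJ/kg
vaporisation at 80.7 °C: 358 kJ/kg
vapour 80.7→144 °C: 79.758 kJ/kg
Δh = 29.072 + 358 + 79.758 = 466.83 kJ/kg
Q = ṁ·Δh = 248.7 kg/min × 466.83 kJ/kg = 116100 kJ/min
|Q| = 1935 kW = 6966 MJ/h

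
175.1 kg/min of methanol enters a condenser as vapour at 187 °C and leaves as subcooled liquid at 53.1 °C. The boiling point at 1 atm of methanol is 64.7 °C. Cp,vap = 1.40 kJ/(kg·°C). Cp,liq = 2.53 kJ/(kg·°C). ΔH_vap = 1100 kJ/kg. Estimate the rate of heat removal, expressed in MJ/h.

Q_c = 13700 MJ/h

vapour 187→64.7 °C: -171.22 kJ/kg
condensation at 64.7 °C: -1100 kJ/kg
liquid 64.7→53.1 °C: -29.348 kJ/kg
Δh = -171.22 + -1100 + -29.348 = -1300.6 kJ/kg
Q = ṁ·Δh = 175.1 kg/min × -1300.6 kJ/kg = -227730 kJ/min
|Q| = 3795.5 kW = 13664 MJ/h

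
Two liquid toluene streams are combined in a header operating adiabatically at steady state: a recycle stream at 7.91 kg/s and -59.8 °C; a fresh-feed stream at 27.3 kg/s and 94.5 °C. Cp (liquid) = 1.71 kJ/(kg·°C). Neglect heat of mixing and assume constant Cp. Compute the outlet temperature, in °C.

T_out = 59.8 °C

No heat crosses the boundary, so H_out = H_in.
Σ ṁᵢCp,ᵢTᵢ = 7.91×1.71×-59.8 + 27.3×1.71×94.5 = 3602.7
Σ ṁᵢCp,ᵢ = 7.91×1.71 + 27.3×1.71 = 60.209
T_out = 3602.7 / 60.209 = 59.836 °C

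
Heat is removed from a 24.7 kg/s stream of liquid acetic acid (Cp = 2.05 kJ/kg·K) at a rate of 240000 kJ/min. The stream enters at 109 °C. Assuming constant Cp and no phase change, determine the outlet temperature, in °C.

T_out = 30.0 °C

Q = 240000 kJ/min = 4000 kJ/s
ΔT = Q/(ṁ·Cp) = 4000/(24.7×2.05) = 78.997 K
T_out = 109 − 78.997 = 30.003 °C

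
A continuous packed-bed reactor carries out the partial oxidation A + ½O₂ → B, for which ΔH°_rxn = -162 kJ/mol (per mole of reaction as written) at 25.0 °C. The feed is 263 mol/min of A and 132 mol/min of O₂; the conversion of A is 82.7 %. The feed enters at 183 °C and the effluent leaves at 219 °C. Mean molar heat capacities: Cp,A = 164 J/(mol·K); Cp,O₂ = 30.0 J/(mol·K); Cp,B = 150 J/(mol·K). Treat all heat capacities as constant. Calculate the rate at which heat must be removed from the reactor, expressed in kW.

Extent of reaction ξ = 0.827 × 263 = 217.5 mol/min
Reaction term: ξ·ΔH°_rxn = 217.5 × -162 = -35235 kJ/min
Sensible, feed 183→25 °C: -7440.5 kJ/min
Outlet flows (mol/min): A 45.499, O₂ 23.25, B 217.5
Sensible, products 25→219 °C: 7912.2 kJ/min
Q = ΔH = -34764 kJ/min = -579.39 kW
Heat removed = 579.39 kW

Q_out = 579 kW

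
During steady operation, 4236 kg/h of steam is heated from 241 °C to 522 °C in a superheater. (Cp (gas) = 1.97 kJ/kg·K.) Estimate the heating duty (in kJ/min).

Q = ṁ·Cp·ΔT = 4236 × 1.97 × (522 − 241) = 2.3449e+06 kJ/h
Converting: 2.3449e+06 / 3600 s = 651.37 kW
Heating duty = 39082 kJ/min

Q = 39100 kJ/min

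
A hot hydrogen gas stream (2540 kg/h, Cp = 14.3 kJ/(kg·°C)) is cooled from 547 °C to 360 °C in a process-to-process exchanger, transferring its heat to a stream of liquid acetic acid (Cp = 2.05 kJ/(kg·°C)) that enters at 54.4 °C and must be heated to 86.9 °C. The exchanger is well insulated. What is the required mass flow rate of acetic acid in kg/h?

ṁ_c = 102000 kg/h

Heat released by hot stream: Q = 2540 × 14.3 × (547 − 360) = 6.7922e+06 kJ/h
Energy balance on cold side (adiabatic exchanger): Q = ṁ_c·Cp_c·(T_c,out − T_c,in)
ṁ_c = 6.7922e+06 / [2.05 × (86.9 − 54.4)] = 101950 kg/h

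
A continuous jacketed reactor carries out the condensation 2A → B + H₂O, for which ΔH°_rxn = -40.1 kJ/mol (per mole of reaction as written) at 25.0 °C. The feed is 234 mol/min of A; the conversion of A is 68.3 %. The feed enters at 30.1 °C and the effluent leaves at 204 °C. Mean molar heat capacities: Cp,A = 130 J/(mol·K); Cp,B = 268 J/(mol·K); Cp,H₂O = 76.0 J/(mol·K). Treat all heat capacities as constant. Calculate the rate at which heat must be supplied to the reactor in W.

Extent of reaction ξ = 0.683 × 234 / 2 = 79.911 mol/min
Reaction term: ξ·ΔH°_rxn = 79.911 × -40.1 = -3204.4 kJ/min
Sensible, feed 30.1→25 °C: -155.14 kJ/min
Outlet flows (mol/min): A 74.178, B 79.911, H₂O 79.911
Sensible, products 25→204 °C: 6646.7 kJ/min
Q = ΔH = 3287.1 kJ/min = 54.786 kW
Heat supplied = 54786 W

Q_in = 54800 W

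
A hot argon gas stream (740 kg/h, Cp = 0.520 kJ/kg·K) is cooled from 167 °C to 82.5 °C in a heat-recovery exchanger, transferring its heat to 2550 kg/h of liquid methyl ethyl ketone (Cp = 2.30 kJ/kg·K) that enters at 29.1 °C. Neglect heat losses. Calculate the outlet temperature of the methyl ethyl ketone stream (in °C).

Heat released by hot stream: Q = 740 × 0.520 × (167 − 82.5) = 32516 kJ/h
Energy balance on cold side (adiabatic exchanger): Q = ṁ_c·Cp_c·(T_c,out − T_c,in)
T_c,out = 29.1 + 32516/(2550 × 2.30) = 34.644 °C

T_c,out = 34.6 °C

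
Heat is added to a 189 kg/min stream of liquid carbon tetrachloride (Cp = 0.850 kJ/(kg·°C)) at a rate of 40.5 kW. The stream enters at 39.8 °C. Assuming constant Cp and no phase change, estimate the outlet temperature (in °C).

T_out = 54.9 °C

Q = 40.5 kW = 2430 kJ/min
ΔT = Q/(ṁ·Cp) = 2430/(189×0.850) = 15.126 K
T_out = 39.8 + 15.126 = 54.926 °C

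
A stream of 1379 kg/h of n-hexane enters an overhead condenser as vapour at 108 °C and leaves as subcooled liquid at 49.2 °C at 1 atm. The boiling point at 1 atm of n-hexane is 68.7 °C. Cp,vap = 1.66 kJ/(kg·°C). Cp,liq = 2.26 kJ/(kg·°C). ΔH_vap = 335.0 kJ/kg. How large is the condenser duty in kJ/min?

vapour 108→68.7 °C: -65.238 kJ/kg
condensation at 68.7 °C: -335 kJ/kg
liquid 68.7→49.2 °C: -44.07 kJ/kg
Δh = -65.238 + -335 + -44.07 = -444.31 kJ/kg
Q = ṁ·Δh = 1379 kg/h × -444.31 kJ/kg = -612700 kJ/h
|Q| = 170.19 kW = 10212 kJ/min

Q_c = 10200 kJ/min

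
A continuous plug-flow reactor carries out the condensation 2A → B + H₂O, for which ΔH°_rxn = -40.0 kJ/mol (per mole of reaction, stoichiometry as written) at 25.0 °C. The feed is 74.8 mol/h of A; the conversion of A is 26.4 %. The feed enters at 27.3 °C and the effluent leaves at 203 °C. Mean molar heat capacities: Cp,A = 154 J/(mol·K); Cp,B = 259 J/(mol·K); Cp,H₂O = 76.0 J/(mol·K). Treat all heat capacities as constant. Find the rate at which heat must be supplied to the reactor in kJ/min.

Q_in = 27.9 kJ/min

Extent of reaction ξ = 0.264 × 74.8 / 2 = 9.8736 mol/h
Reaction term: ξ·ΔH°_rxn = 9.8736 × -40.0 = -394.94 kJ/h
Sensible, feed 27.3→25 °C: -26.494 kJ/h
Outlet flows (mol/h): A 55.053, B 9.8736, H₂O 9.8736
Sensible, products 25→203 °C: 2097.9 kJ/h
Q = ΔH = 1676.4 kJ/h = 0.46568 kW
Heat supplied = 27.941 kJ/min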